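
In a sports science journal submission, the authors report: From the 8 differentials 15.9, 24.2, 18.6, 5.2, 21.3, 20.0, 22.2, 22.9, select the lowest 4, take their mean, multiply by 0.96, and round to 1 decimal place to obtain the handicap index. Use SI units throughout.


All differentials: 15.9, 24.2, 18.6, 5.2, 21.3, 20.0, 22.2, 22.9
Sorted: 5.2, 15.9, 18.6, 20.0, 21.3, 22.2, 22.9, 24.2
Best 4: 5.2, 15.9, 18.6, 20.0
Average of best = 59.7 / 4 = 14.925
Raw index = 14.925 * 0.96 = 14.328
Handicap index = round(14.328, 1) = 14.3

14.3


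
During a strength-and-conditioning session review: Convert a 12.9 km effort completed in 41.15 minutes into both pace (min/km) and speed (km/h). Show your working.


Pace = time / distance = 41.15 min / 12.9 km = 3.1899 min/km
Speed = distance / time_in_hours = 12.9 / 0.6858 hr
Speed = 18.8092 km/h

3.1899 min/km, 18.8092 km/h


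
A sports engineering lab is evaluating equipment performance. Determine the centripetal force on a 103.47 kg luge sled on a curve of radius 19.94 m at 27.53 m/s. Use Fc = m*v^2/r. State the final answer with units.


Fc = m * v^2 / r
v^2 = 27.53^2 = 757.9009
Fc = 103.47 * 757.9009 / 19.94
Fc = 78420.0061 / 19.94 = 3932.7987 N

3932.7987 N


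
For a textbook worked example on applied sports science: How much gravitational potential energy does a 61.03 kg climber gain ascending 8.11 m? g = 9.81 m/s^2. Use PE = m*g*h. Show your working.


PE = m * g * h
PE = 61.03 * 9.81 * 8.11
PE = 598.7043 * 8.11 = 4855.4919 J

4855.4919 J


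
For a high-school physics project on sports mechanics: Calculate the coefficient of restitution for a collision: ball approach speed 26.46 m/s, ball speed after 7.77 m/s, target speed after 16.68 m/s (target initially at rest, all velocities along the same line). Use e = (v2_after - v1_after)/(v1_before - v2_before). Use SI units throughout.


e = (v2_after - v1_after) / (v1_before - v2_before)
Numerator = 16.68 - 7.77 = 8.91
Denominator = 26.46 - 0 = 26.46
e = 8.91 / 26.46 = 0.3367

0.3367


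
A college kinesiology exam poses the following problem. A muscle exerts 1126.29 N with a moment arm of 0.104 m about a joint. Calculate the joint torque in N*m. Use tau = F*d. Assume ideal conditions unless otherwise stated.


tau = F * d
tau = 1126.29 * 0.104
tau = 117.1342 N*m

117.1342 N*m


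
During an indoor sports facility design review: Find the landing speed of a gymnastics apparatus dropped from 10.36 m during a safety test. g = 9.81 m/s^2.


v = sqrt(2 * g * h)
v = sqrt(2 * 9.81 * 10.36)
v = sqrt(203.2632) = 14.257 m/s

14.257 m/s


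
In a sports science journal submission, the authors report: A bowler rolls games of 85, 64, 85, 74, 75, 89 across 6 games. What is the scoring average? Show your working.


Average = sum / n
Sum = 472
Average = 472 / 6 = 78.6667

78.6667


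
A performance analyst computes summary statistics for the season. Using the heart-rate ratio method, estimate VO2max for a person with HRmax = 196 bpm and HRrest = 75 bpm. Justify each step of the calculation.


VO2max = 15.3 * HRmax / HRrest
VO2max = 15.3 * 196 / 75
VO2max = 2998.8 / 75 = 39.984 mL/kg/min

39.984 mL/kg/min


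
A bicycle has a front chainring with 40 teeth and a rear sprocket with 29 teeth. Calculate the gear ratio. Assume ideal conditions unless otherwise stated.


GR = front_teeth / rear_teeth
GR = 40 / 29
GR = 1.3793

1.3793


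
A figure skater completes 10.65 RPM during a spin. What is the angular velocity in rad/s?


omega = RPM * 2 * pi / 60
omega = 10.65 * 2 * 3.14159 / 60
omega = 66.9159 / 60 = 1.1153 rad/s

1.1153 rad/s


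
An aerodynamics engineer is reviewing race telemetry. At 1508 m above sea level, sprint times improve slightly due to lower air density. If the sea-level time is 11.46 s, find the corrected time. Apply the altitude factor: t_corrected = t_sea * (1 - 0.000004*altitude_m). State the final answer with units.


Correction factor = 1 - 0.000004 * 1508 = 0.993968
t_corrected = t_sea * factor = 11.46 * 0.993968
t_corrected = 11.3909 s

11.3909 s


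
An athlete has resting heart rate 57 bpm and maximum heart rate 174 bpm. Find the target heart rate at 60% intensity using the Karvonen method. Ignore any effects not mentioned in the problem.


Target = HRrest + pct*(HRmax - HRrest)
Heart rate reserve = HRmax - HRrest = 174 - 57 = 117 bpm
Fraction = 60% = 0.6
Target = 57 + 0.6 * 117
Target = 57 + 70.2 = 127.2 bpm

127.2 bpm


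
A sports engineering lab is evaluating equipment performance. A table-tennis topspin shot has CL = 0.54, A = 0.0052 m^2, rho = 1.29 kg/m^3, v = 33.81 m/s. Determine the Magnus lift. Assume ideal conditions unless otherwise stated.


FM = 0.5 * CL * rho * A * v^2
FM = 0.5 * 0.54 * 1.29 * 0.0052 * 33.81^2
v^2 = 1143.1161
FM = 0.5 * 0.54 * 1.29 * 0.0052 * 1143.1161 = 2.0704 N

2.0704 N


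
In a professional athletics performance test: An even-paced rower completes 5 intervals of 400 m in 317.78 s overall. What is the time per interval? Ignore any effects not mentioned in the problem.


Split time = total_time / n_laps = 317.78 / 5
Split time = 63.556 s per lap

63.556 s


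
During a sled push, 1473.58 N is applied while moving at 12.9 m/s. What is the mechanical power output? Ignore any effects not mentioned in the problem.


P = F * v
P = 1473.58 * 12.9
P = 19009.182 W

19009.182 W


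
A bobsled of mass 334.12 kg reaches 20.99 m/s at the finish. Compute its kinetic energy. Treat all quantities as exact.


KE = 0.5 * m * v^2
KE = 0.5 * 334.12 * 20.99^2
KE = 0.5 * 334.12 * 440.5801 = 73603.3115 J

73603.3115 J


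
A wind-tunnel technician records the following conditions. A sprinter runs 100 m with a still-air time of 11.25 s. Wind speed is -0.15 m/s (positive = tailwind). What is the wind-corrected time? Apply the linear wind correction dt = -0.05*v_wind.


dt = -0.05 * v_wind = -0.05 * -0.15 = 0.0075 s
t_corrected = t_still + dt = 11.25 + (0.0075)
t_corrected = 11.2575 s

11.2575 s


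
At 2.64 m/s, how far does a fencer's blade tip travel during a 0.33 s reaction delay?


d = v * t
d = 2.64 * 0.33
d = 0.8712 m

0.8712 m


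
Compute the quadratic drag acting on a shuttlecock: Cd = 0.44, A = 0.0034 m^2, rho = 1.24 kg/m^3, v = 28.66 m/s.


Fd = 0.5 * Cd * rho * A * v^2
Fd = 0.5 * 0.44 * 1.24 * 0.0034 * 28.66^2
v^2 = 821.3956
Fd = 0.5 * 0.44 * 1.24 * 0.0034 * 821.3956 = 0.7619 N

0.7619 N


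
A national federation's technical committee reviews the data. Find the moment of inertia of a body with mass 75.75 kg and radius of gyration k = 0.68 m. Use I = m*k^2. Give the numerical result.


I = m * k^2
I = 75.75 * 0.68^2
I = 75.75 * 0.4624 = 35.0268 kg*m^2

35.0268 kg*m^2


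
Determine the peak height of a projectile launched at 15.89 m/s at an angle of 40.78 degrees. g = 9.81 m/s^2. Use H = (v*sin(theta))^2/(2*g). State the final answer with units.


H = (v*sin(theta))^2 / (2*g)
vy = v*sin(theta) = 15.89 * sin(40.78 deg) = 10.3787 m/s
H = vy^2 / (2*g) = 107.7165 / (2*9.81)
H = 107.7165 / 19.62 = 5.4901 m

5.4901 m


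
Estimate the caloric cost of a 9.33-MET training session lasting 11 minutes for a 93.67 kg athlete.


kcal = MET * mass * time_hr
Convert time: 11 min = 0.1833 hr
kcal = 9.33 * 93.67 * 0.1833
kcal = 160.2225 kcal

160.2225 kcal


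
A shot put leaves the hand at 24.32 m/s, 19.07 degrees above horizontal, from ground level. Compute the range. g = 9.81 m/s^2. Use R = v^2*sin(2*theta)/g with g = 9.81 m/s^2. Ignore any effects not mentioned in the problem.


R = v^2 * sin(2*theta) / g
Convert angle to radians: theta = 19.07 deg = 0.3328 rad
sin(2*theta) = sin(0.6657) = 0.6176
R = 24.32^2 * 0.6176 / 9.81
R = 591.4624 * 0.6176 / 9.81 = 37.2353 m

37.2353 m


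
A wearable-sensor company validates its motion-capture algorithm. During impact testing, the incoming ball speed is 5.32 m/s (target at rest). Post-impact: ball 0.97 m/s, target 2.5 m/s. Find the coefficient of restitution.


e = (v2_after - v1_after) / (v1_before - v2_before)
Numerator = 2.5 - 0.97 = 1.53
Denominator = 5.32 - 0 = 5.32
e = 1.53 / 5.32 = 0.2876

0.2876


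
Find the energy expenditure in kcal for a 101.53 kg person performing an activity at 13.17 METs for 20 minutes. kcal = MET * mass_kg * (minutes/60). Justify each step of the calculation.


kcal = MET * mass * time_hr
Convert time: 20 min = 0.3333 hr
kcal = 13.17 * 101.53 * 0.3333
kcal = 445.7167 kcal

445.7167 kcal


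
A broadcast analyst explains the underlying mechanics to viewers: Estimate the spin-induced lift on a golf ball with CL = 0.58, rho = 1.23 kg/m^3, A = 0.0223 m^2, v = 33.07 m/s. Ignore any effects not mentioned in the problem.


FM = 0.5 * CL * rho * A * v^2
FM = 0.5 * 0.58 * 1.23 * 0.0223 * 33.07^2
v^2 = 1093.6249
FM = 0.5 * 0.58 * 1.23 * 0.0223 * 1093.6249 = 8.6991 N

8.6991 N


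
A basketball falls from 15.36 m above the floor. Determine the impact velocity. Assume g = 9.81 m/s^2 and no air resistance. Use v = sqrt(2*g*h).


v = sqrt(2 * g * h)
v = sqrt(2 * 9.81 * 15.36)
v = sqrt(301.3632) = 17.3598 m/s

17.3598 m/s


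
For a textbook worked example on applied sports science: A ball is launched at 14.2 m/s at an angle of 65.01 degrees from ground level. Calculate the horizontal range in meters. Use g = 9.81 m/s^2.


R = v^2 * sin(2*theta) / g
Convert angle to radians: theta = 65.01 deg = 1.1346 rad
sin(2*theta) = sin(2.2693) = 0.7658
R = 14.2^2 * 0.7658 / 9.81
R = 201.64 * 0.7658 / 9.81 = 15.7411 m

15.7411 m


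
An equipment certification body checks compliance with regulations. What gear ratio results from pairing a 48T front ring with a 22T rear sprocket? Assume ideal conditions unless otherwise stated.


GR = front_teeth / rear_teeth
GR = 48 / 22
GR = 2.1818

2.1818


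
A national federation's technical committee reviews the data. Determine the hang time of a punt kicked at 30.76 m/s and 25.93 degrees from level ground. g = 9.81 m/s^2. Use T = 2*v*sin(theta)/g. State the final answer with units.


T = 2*v*sin(theta)/g
sin(theta) = sin(25.93 deg) = 0.4373
T = 2*30.76*0.4373 / 9.81
T = 26.901 / 9.81 = 2.7422 s

2.7422 s


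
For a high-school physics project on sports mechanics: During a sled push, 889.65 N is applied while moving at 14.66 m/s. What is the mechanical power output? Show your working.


P = F * v
P = 889.65 * 14.66
P = 13042.269 W

13042.269 W


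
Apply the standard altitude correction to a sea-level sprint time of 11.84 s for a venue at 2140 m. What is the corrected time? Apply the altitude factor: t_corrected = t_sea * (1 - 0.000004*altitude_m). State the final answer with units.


Correction factor = 1 - 0.000004 * 2140 = 0.99144
t_corrected = t_sea * factor = 11.84 * 0.99144
t_corrected = 11.7386 s

11.7386 s


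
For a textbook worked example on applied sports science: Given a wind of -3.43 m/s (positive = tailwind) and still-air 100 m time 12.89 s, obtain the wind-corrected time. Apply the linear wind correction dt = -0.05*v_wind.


dt = -0.05 * v_wind = -0.05 * -3.43 = 0.1715 s
t_corrected = t_still + dt = 12.89 + (0.1715)
t_corrected = 13.0615 s

13.0615 s


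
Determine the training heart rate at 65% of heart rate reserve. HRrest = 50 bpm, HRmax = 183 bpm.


Target = HRrest + pct*(HRmax - HRrest)
Heart rate reserve = HRmax - HRrest = 183 - 50 = 133 bpm
Fraction = 65% = 0.65
Target = 50 + 0.65 * 133
Target = 50 + 86.45 = 136.45 bpm

136.45 bpm


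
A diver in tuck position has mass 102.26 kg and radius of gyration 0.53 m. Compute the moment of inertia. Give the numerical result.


I = m * k^2
I = 102.26 * 0.53^2
I = 102.26 * 0.2809 = 28.7248 kg*m^2

28.7248 kg*m^2


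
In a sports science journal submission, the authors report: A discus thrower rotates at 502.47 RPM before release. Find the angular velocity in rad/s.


omega = RPM * 2 * pi / 60
omega = 502.47 * 2 * 3.14159 / 60
omega = 3157.1121 / 60 = 52.6185 rad/s

52.6185 rad/s


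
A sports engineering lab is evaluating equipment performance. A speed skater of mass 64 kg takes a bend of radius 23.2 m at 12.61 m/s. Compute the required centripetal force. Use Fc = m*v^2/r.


Fc = m * v^2 / r
v^2 = 12.61^2 = 159.0121
Fc = 64 * 159.0121 / 23.2
Fc = 10176.7744 / 23.2 = 438.6541 N

438.6541 N


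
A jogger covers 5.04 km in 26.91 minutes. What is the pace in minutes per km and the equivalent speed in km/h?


Pace = time / distance = 26.91 min / 5.04 km = 5.3393 min/km
Speed = distance / time_in_hours = 5.04 / 0.4485 hr
Speed = 11.2375 km/h

5.3393 min/km, 11.2375 km/h


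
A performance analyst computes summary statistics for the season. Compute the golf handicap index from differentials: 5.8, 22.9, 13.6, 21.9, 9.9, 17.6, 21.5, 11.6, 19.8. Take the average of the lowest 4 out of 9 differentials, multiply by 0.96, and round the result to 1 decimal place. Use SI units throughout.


All differentials: 5.8, 22.9, 13.6, 21.9, 9.9, 17.6, 21.5, 11.6, 19.8
Sorted: 5.8, 9.9, 11.6, 13.6, 17.6, 19.8, 21.5, 21.9, 22.9
Best 4: 5.8, 9.9, 11.6, 13.6
Average of best = 40.9 / 4 = 10.225
Raw index = 10.225 * 0.96 = 9.816
Handicap index = round(9.816, 1) = 9.8

9.8


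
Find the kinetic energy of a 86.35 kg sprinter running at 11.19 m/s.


KE = 0.5 * m * v^2
KE = 0.5 * 86.35 * 11.19^2
KE = 0.5 * 86.35 * 125.2161 = 5406.2051 J

5406.2051 J


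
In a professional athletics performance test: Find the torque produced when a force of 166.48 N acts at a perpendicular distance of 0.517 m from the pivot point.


tau = F * d
tau = 166.48 * 0.517
tau = 86.0702 N*m

86.0702 N*m


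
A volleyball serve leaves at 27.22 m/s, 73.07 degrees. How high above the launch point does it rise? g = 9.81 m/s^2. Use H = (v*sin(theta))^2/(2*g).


H = (v*sin(theta))^2 / (2*g)
vy = v*sin(theta) = 27.22 * sin(73.07 deg) = 26.0403 m/s
H = vy^2 / (2*g) = 678.0982 / (2*9.81)
H = 678.0982 / 19.62 = 34.5616 m

34.5616 m


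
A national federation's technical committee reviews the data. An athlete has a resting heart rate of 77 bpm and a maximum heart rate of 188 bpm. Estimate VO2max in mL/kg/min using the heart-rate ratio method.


VO2max = 15.3 * HRmax / HRrest
VO2max = 15.3 * 188 / 77
VO2max = 2876.4 / 77 = 37.3558 mL/kg/min

37.3558 mL/kg/min


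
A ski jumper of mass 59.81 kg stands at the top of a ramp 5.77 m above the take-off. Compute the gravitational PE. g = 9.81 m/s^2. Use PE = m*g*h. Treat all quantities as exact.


PE = m * g * h
PE = 59.81 * 9.81 * 5.77
PE = 586.7361 * 5.77 = 3385.4673 J

3385.4673 J


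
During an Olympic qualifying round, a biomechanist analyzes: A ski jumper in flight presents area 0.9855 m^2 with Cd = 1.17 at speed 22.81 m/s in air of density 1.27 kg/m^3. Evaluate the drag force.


Fd = 0.5 * Cd * rho * A * v^2
Fd = 0.5 * 1.17 * 1.27 * 0.9855 * 22.81^2
v^2 = 520.2961
Fd = 0.5 * 1.17 * 1.27 * 0.9855 * 520.2961 = 380.949 N

380.949 N


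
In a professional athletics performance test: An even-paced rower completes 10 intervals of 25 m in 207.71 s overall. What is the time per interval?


Split time = total_time / n_laps = 207.71 / 10
Split time = 20.771 s per lap

20.771 s


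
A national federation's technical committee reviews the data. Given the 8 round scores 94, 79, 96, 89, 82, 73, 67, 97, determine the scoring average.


Average = sum / n
Sum = 677
Average = 677 / 8 = 84.625

84.625


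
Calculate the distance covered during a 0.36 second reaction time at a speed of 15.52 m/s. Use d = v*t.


d = v * t
d = 15.52 * 0.36
d = 5.5872 m

5.5872 m


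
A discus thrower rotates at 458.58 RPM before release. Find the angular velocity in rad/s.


omega = RPM * 2 * pi / 60
omega = 458.58 * 2 * 3.14159 / 60
omega = 2881.3431 / 60 = 48.0224 rad/s

48.0224 rad/s


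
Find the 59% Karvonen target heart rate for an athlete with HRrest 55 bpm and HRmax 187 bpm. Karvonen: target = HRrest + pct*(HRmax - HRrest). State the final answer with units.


Target = HRrest + pct*(HRmax - HRrest)
Heart rate reserve = HRmax - HRrest = 187 - 55 = 132 bpm
Fraction = 59% = 0.59
Target = 55 + 0.59 * 132
Target = 55 + 77.88 = 132.88 bpm

132.88 bpm


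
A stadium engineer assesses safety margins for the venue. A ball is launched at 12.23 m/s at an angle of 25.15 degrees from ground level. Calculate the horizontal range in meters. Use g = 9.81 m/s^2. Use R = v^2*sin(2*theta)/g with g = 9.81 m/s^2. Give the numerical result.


R = v^2 * sin(2*theta) / g
Convert angle to radians: theta = 25.15 deg = 0.439 rad
sin(2*theta) = sin(0.8779) = 0.7694
R = 12.23^2 * 0.7694 / 9.81
R = 149.5729 * 0.7694 / 9.81 = 11.731 m

11.731 m


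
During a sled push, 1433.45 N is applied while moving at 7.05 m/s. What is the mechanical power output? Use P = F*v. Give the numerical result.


P = F * v
P = 1433.45 * 7.05
P = 10105.8225 W

10105.8225 W


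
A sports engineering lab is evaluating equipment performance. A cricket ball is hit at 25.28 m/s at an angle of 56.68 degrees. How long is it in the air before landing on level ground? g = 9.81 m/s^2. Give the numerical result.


T = 2*v*sin(theta)/g
sin(theta) = sin(56.68 deg) = 0.8356
T = 2*25.28*0.8356 / 9.81
T = 42.2487 / 9.81 = 4.3067 s

4.3067 s


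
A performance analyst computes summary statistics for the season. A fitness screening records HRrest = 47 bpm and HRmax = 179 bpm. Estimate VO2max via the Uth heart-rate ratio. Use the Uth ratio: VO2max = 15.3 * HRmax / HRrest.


VO2max = 15.3 * HRmax / HRrest
VO2max = 15.3 * 179 / 47
VO2max = 2738.7 / 47 = 58.2702 mL/kg/min

58.2702 mL/kg/min


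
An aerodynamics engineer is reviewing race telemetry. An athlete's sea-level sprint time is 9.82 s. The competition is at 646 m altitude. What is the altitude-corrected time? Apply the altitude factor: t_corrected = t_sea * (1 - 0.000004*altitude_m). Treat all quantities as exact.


Correction factor = 1 - 0.000004 * 646 = 0.997416
t_corrected = t_sea * factor = 9.82 * 0.997416
t_corrected = 9.7946 s

9.7946 s


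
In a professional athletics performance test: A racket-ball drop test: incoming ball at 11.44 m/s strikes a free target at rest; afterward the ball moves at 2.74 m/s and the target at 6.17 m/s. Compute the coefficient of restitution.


e = (v2_after - v1_after) / (v1_before - v2_before)
Numerator = 6.17 - 2.74 = 3.43
Denominator = 11.44 - 0 = 11.44
e = 3.43 / 11.44 = 0.2998

0.2998


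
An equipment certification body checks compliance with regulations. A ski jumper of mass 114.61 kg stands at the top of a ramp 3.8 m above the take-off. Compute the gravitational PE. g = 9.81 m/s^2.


PE = m * g * h
PE = 114.61 * 9.81 * 3.8
PE = 1124.3241 * 3.8 = 4272.4316 J

4272.4316 J


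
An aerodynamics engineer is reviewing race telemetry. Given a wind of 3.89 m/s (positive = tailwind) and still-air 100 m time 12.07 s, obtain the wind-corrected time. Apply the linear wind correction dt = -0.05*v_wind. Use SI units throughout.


dt = -0.05 * v_wind = -0.05 * 3.89 = -0.1945 s
t_corrected = t_still + dt = 12.07 + (-0.1945)
t_corrected = 11.8755 s

11.8755 s


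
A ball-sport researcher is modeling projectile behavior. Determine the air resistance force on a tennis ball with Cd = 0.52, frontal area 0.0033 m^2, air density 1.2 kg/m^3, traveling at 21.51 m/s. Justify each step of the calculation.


Fd = 0.5 * Cd * rho * A * v^2
Fd = 0.5 * 0.52 * 1.2 * 0.0033 * 21.51^2
v^2 = 462.6801
Fd = 0.5 * 0.52 * 1.2 * 0.0033 * 462.6801 = 0.4764 N

0.4764 N


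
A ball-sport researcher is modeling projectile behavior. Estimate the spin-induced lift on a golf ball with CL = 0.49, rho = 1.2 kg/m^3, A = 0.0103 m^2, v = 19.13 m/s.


FM = 0.5 * CL * rho * A * v^2
FM = 0.5 * 0.49 * 1.2 * 0.0103 * 19.13^2
v^2 = 365.9569
FM = 0.5 * 0.49 * 1.2 * 0.0103 * 365.9569 = 1.1082 N

1.1082 N


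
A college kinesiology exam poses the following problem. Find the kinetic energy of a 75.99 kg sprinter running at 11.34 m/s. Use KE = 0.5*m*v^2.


KE = 0.5 * m * v^2
KE = 0.5 * 75.99 * 11.34^2
KE = 0.5 * 75.99 * 128.5956 = 4885.9898 J

4885.9898 J


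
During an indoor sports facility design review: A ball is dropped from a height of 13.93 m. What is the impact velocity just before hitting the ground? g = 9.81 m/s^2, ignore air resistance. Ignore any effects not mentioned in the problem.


v = sqrt(2 * g * h)
v = sqrt(2 * 9.81 * 13.93)
v = sqrt(273.3066) = 16.532 m/s

16.532 m/s


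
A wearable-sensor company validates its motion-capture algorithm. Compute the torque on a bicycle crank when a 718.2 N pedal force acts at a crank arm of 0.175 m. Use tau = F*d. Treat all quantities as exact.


tau = F * d
tau = 718.2 * 0.175
tau = 125.685 N*m

125.685 N*m


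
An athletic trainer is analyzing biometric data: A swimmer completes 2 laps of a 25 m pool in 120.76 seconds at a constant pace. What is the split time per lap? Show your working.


Split time = total_time / n_laps = 120.76 / 2
Split time = 60.38 s per lap

60.38 s


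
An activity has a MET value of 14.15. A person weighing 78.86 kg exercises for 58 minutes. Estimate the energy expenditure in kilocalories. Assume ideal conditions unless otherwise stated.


kcal = MET * mass * time_hr
Convert time: 58 min = 0.9667 hr
kcal = 14.15 * 78.86 * 0.9667
kcal = 1078.6734 kcal

1078.6734 kcal


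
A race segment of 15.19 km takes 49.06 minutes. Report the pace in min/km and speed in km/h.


Pace = time / distance = 49.06 min / 15.19 km = 3.2298 min/km
Speed = distance / time_in_hours = 15.19 / 0.8177 hr
Speed = 18.5773 km/h

3.2298 min/km, 18.5773 km/h


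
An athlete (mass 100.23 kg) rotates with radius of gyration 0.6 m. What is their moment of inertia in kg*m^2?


I = m * k^2
I = 100.23 * 0.6^2
I = 100.23 * 0.36 = 36.0828 kg*m^2

36.0828 kg*m^2


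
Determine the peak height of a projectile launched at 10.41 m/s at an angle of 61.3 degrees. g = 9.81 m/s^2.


H = (v*sin(theta))^2 / (2*g)
vy = v*sin(theta) = 10.41 * sin(61.3 deg) = 9.1311 m/s
H = vy^2 / (2*g) = 83.3768 / (2*9.81)
H = 83.3768 / 19.62 = 4.2496 m

4.2496 m


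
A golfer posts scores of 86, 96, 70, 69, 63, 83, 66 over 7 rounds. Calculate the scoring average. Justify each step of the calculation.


Average = sum / n
Sum = 533
Average = 533 / 7 = 76.1429

76.1429


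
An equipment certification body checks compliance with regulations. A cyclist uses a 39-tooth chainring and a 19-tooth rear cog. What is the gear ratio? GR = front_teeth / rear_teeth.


GR = front_teeth / rear_teeth
GR = 39 / 19
GR = 2.0526

2.0526


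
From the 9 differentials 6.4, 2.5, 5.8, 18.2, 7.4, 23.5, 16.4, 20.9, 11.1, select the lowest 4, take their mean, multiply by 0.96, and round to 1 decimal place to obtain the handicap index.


All differentials: 6.4, 2.5, 5.8, 18.2, 7.4, 23.5, 16.4, 20.9, 11.1
Sorted: 2.5, 5.8, 6.4, 7.4, 11.1, 16.4, 18.2, 20.9, 23.5
Best 4: 2.5, 5.8, 6.4, 7.4
Average of best = 22.1 / 4 = 5.525
Raw index = 5.525 * 0.96 = 5.304
Handicap index = round(5.304, 1) = 5.3

5.3


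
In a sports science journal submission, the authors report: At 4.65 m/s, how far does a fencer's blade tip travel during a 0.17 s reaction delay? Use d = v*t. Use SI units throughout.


d = v * t
d = 4.65 * 0.17
d = 0.7905 m

0.7905 m


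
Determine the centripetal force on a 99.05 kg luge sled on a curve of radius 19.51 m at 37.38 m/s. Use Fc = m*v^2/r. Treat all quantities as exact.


Fc = m * v^2 / r
v^2 = 37.38^2 = 1397.2644
Fc = 99.05 * 1397.2644 / 19.51
Fc = 138399.0388 / 19.51 = 7093.7488 N

7093.7488 N


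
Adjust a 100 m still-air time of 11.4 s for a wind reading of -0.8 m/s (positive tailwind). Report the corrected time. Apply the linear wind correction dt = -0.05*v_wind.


dt = -0.05 * v_wind = -0.05 * -0.8 = 0.04 s
t_corrected = t_still + dt = 11.4 + (0.04)
t_corrected = 11.44 s

11.44 s


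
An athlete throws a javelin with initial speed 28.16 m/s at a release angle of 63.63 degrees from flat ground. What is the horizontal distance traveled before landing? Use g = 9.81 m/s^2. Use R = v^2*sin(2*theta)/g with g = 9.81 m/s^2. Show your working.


R = v^2 * sin(2*theta) / g
Convert angle to radians: theta = 63.63 deg = 1.1106 rad
sin(2*theta) = sin(2.2211) = 0.7959
R = 28.16^2 * 0.7959 / 9.81
R = 792.9856 * 0.7959 / 9.81 = 64.3358 m

64.3358 m


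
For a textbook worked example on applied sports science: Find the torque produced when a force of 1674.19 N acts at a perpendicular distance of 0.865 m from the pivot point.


tau = F * d
tau = 1674.19 * 0.865
tau = 1448.1744 N*m

1448.1744 N*m


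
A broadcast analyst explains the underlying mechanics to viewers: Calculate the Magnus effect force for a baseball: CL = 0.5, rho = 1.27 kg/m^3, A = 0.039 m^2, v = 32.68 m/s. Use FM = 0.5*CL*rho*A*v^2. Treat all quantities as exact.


FM = 0.5 * CL * rho * A * v^2
FM = 0.5 * 0.5 * 1.27 * 0.039 * 32.68^2
v^2 = 1067.9824
FM = 0.5 * 0.5 * 1.27 * 0.039 * 1067.9824 = 13.2243 N

13.2243 N


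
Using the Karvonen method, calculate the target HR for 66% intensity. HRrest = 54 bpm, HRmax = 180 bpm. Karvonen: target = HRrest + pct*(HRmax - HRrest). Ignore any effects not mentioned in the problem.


Target = HRrest + pct*(HRmax - HRrest)
Heart rate reserve = HRmax - HRrest = 180 - 54 = 126 bpm
Fraction = 66% = 0.66
Target = 54 + 0.66 * 126
Target = 54 + 83.16 = 137.16 bpm

137.16 bpm


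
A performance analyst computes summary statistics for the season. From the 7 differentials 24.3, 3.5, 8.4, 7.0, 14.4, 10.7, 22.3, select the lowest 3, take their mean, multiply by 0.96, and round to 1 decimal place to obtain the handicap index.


All differentials: 24.3, 3.5, 8.4, 7.0, 14.4, 10.7, 22.3
Sorted: 3.5, 7.0, 8.4, 10.7, 14.4, 22.3, 24.3
Best 3: 3.5, 7.0, 8.4
Average of best = 18.9 / 3 = 6.3
Raw index = 6.3 * 0.96 = 6.048
Handicap index = round(6.048, 1) = 6.0

6.0


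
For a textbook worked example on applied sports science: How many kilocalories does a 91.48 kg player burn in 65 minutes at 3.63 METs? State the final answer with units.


kcal = MET * mass * time_hr
Convert time: 65 min = 1.0833 hr
kcal = 3.63 * 91.48 * 1.0833
kcal = 359.7451 kcal

359.7451 kcal


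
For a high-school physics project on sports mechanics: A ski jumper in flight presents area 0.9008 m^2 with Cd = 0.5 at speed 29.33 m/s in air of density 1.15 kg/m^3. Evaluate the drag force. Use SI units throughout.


Fd = 0.5 * Cd * rho * A * v^2
Fd = 0.5 * 0.5 * 1.15 * 0.9008 * 29.33^2
v^2 = 860.2489
Fd = 0.5 * 0.5 * 1.15 * 0.9008 * 860.2489 = 222.7873 N

222.7873 N


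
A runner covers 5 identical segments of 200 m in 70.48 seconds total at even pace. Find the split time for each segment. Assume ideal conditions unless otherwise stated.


Split time = total_time / n_laps = 70.48 / 5
Split time = 14.096 s per lap

14.096 s


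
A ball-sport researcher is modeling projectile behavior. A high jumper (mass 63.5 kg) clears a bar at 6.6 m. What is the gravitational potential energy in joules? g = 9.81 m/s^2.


PE = m * g * h
PE = 63.5 * 9.81 * 6.6
PE = 622.935 * 6.6 = 4111.371 J

4111.371 J


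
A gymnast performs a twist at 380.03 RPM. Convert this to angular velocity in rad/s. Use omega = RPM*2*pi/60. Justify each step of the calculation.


omega = RPM * 2 * pi / 60
omega = 380.03 * 2 * 3.14159 / 60
omega = 2387.7989 / 60 = 39.7966 rad/s

39.7966 rad/s


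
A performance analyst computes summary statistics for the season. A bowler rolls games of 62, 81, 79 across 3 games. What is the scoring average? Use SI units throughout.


Average = sum / n
Sum = 222
Average = 222 / 3 = 74

74


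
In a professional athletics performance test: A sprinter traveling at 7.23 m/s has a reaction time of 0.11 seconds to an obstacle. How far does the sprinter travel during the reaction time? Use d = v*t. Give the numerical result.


d = v * t
d = 7.23 * 0.11
d = 0.7953 m

0.7953 m


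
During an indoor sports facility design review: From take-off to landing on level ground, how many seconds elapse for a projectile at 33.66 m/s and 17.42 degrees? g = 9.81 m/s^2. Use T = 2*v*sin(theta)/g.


T = 2*v*sin(theta)/g
sin(theta) = sin(17.42 deg) = 0.2994
T = 2*33.66*0.2994 / 9.81
T = 20.1538 / 9.81 = 2.0544 s

2.0544 s


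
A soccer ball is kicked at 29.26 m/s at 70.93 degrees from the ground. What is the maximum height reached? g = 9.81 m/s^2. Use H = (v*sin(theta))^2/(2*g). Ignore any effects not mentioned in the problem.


H = (v*sin(theta))^2 / (2*g)
vy = v*sin(theta) = 29.26 * sin(70.93 deg) = 27.6542 m/s
H = vy^2 / (2*g) = 764.7556 / (2*9.81)
H = 764.7556 / 19.62 = 38.9784 m

38.9784 m


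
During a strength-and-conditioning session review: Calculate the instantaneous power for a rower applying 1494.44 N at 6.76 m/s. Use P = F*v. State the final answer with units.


P = F * v
P = 1494.44 * 6.76
P = 10102.4144 W

10102.4144 W


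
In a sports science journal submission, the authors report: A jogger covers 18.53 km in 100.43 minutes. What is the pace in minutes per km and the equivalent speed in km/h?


Pace = time / distance = 100.43 min / 18.53 km = 5.4199 min/km
Speed = distance / time_in_hours = 18.53 / 1.6738 hr
Speed = 11.0704 km/h

5.4199 min/km, 11.0704 km/h


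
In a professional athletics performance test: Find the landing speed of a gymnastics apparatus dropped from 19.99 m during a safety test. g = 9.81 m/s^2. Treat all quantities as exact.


v = sqrt(2 * g * h)
v = sqrt(2 * 9.81 * 19.99)
v = sqrt(392.2038) = 19.8041 m/s

19.8041 m/s


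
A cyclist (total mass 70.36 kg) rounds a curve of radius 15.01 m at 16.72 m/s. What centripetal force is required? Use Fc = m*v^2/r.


Fc = m * v^2 / r
v^2 = 16.72^2 = 279.5584
Fc = 70.36 * 279.5584 / 15.01
Fc = 19669.729 / 15.01 = 1310.4416 N

1310.4416 N


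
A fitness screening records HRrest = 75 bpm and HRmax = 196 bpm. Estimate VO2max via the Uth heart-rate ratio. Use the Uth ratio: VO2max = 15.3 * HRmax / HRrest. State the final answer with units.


VO2max = 15.3 * HRmax / HRrest
VO2max = 15.3 * 196 / 75
VO2max = 2998.8 / 75 = 39.984 mL/kg/min

39.984 mL/kg/min


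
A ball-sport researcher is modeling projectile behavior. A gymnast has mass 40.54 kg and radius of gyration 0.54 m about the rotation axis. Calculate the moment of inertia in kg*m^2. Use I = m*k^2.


I = m * k^2
I = 40.54 * 0.54^2
I = 40.54 * 0.2916 = 11.8215 kg*m^2

11.8215 kg*m^2


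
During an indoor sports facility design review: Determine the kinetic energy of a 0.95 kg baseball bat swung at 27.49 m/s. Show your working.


KE = 0.5 * m * v^2
KE = 0.5 * 0.95 * 27.49^2
KE = 0.5 * 0.95 * 755.7001 = 358.9575 J

358.9575 J


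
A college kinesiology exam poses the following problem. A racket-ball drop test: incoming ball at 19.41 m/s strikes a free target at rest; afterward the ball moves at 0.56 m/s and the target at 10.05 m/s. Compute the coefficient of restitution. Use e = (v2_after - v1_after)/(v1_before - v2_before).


e = (v2_after - v1_after) / (v1_before - v2_before)
Numerator = 10.05 - 0.56 = 9.49
Denominator = 19.41 - 0 = 19.41
e = 9.49 / 19.41 = 0.4889

0.4889


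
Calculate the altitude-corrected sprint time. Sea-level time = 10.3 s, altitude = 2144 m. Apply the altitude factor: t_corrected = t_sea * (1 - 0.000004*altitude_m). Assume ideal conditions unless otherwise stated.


Correction factor = 1 - 0.000004 * 2144 = 0.991424
t_corrected = t_sea * factor = 10.3 * 0.991424
t_corrected = 10.2117 s

10.2117 s


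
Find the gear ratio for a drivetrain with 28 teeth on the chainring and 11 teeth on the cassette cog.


GR = front_teeth / rear_teeth
GR = 28 / 11
GR = 2.5455

2.5455


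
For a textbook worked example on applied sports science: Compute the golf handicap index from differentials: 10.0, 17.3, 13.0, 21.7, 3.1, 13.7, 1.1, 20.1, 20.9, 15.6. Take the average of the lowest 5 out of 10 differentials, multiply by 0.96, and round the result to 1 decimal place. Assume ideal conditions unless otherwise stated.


All differentials: 10.0, 17.3, 13.0, 21.7, 3.1, 13.7, 1.1, 20.1, 20.9, 15.6
Sorted: 1.1, 3.1, 10.0, 13.0, 13.7, 15.6, 17.3, 20.1, 20.9, 21.7
Best 5: 1.1, 3.1, 10.0, 13.0, 13.7
Average of best = 40.9 / 5 = 8.18
Raw index = 8.18 * 0.96 = 7.8528
Handicap index = round(7.8528, 1) = 7.9

7.9


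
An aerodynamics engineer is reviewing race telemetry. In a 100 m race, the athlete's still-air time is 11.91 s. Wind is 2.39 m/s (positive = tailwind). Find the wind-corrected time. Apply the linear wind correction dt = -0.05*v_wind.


dt = -0.05 * v_wind = -0.05 * 2.39 = -0.1195 s
t_corrected = t_still + dt = 11.91 + (-0.1195)
t_corrected = 11.7905 s

11.7905 s


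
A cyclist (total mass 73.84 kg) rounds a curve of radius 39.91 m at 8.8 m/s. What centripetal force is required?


Fc = m * v^2 / r
v^2 = 8.8^2 = 77.44
Fc = 73.84 * 77.44 / 39.91
Fc = 5718.1696 / 39.91 = 143.2766 N

143.2766 N


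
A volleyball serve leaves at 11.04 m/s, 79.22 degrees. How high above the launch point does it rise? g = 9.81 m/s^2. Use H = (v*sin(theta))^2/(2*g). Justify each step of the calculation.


H = (v*sin(theta))^2 / (2*g)
vy = v*sin(theta) = 11.04 * sin(79.22 deg) = 10.8452 m/s
H = vy^2 / (2*g) = 117.6178 / (2*9.81)
H = 117.6178 / 19.62 = 5.9948 m

5.9948 m


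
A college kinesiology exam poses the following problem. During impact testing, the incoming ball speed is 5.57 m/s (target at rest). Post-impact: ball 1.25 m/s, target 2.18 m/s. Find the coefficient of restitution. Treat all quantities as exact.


e = (v2_after - v1_after) / (v1_before - v2_before)
Numerator = 2.18 - 1.25 = 0.93
Denominator = 5.57 - 0 = 5.57
e = 0.93 / 5.57 = 0.167

0.167


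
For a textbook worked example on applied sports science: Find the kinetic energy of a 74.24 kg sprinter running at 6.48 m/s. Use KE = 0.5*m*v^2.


KE = 0.5 * m * v^2
KE = 0.5 * 74.24 * 6.48^2
KE = 0.5 * 74.24 * 41.9904 = 1558.6836 J

1558.6836 J


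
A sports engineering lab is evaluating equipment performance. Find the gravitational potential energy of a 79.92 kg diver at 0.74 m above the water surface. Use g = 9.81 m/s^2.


PE = m * g * h
PE = 79.92 * 9.81 * 0.74
PE = 784.0152 * 0.74 = 580.1712 J

580.1712 J


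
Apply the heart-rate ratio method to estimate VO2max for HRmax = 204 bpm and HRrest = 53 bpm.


VO2max = 15.3 * HRmax / HRrest
VO2max = 15.3 * 204 / 53
VO2max = 3121.2 / 53 = 58.8906 mL/kg/min

58.8906 mL/kg/min


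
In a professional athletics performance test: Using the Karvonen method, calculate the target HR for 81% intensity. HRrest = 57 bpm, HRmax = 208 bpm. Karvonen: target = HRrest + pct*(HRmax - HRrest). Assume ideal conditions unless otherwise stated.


Target = HRrest + pct*(HRmax - HRrest)
Heart rate reserve = HRmax - HRrest = 208 - 57 = 151 bpm
Fraction = 81% = 0.81
Target = 57 + 0.81 * 151
Target = 57 + 122.31 = 179.31 bpm

179.31 bpm


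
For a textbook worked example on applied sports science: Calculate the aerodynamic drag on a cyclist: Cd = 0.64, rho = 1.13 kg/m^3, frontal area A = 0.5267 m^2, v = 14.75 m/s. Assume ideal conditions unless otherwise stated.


Fd = 0.5 * Cd * rho * A * v^2
Fd = 0.5 * 0.64 * 1.13 * 0.5267 * 14.75^2
v^2 = 217.5625
Fd = 0.5 * 0.64 * 1.13 * 0.5267 * 217.5625 = 41.4358 N

41.4358 N


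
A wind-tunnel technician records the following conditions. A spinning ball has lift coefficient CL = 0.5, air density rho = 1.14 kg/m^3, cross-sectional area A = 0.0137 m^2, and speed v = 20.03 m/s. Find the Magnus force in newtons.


FM = 0.5 * CL * rho * A * v^2
FM = 0.5 * 0.5 * 1.14 * 0.0137 * 20.03^2
v^2 = 401.2009
FM = 0.5 * 0.5 * 1.14 * 0.0137 * 401.2009 = 1.5665 N

1.5665 N


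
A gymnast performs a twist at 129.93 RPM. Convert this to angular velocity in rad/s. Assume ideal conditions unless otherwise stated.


omega = RPM * 2 * pi / 60
omega = 129.93 * 2 * 3.14159 / 60
omega = 816.3743 / 60 = 13.6062 rad/s

13.6062 rad/s


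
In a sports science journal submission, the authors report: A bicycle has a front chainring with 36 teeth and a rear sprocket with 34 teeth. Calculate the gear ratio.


GR = front_teeth / rear_teeth
GR = 36 / 34
GR = 1.0588

1.0588


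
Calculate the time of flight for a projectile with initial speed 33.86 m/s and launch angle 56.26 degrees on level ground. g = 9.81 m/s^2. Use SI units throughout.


T = 2*v*sin(theta)/g
sin(theta) = sin(56.26 deg) = 0.8316
T = 2*33.86*0.8316 / 9.81
T = 56.3137 / 9.81 = 5.7404 s

5.7404 s


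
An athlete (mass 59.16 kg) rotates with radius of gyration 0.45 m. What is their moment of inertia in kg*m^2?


I = m * k^2
I = 59.16 * 0.45^2
I = 59.16 * 0.2025 = 11.9799 kg*m^2

11.9799 kg*m^2


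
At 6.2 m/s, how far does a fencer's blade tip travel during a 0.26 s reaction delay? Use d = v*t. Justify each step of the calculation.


d = v * t
d = 6.2 * 0.26
d = 1.612 m

1.612 m


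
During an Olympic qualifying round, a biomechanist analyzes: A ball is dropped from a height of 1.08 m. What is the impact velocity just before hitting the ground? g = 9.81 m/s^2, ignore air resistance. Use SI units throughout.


v = sqrt(2 * g * h)
v = sqrt(2 * 9.81 * 1.08)
v = sqrt(21.1896) = 4.6032 m/s

4.6032 m/s


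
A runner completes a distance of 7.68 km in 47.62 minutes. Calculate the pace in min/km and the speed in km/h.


Pace = time / distance = 47.62 min / 7.68 km = 6.2005 min/km
Speed = distance / time_in_hours = 7.68 / 0.7937 hr
Speed = 9.6766 km/h

6.2005 min/km, 9.6766 km/h


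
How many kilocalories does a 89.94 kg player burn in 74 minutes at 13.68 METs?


kcal = MET * mass * time_hr
Convert time: 74 min = 1.2333 hr
kcal = 13.68 * 89.94 * 1.2333
kcal = 1517.4677 kcal

1517.4677 kcal


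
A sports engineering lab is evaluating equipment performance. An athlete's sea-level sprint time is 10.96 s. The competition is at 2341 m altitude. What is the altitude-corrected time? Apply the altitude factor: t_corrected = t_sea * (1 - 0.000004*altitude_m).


Correction factor = 1 - 0.000004 * 2341 = 0.990636
t_corrected = t_sea * factor = 10.96 * 0.990636
t_corrected = 10.8574 s

10.8574 s


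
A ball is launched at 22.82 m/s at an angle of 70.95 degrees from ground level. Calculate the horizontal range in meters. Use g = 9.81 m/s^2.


R = v^2 * sin(2*theta) / g
Convert angle to radians: theta = 70.95 deg = 1.2383 rad
sin(2*theta) = sin(2.4766) = 0.617
R = 22.82^2 * 0.617 / 9.81
R = 520.7524 * 0.617 / 9.81 = 32.7546 m

32.7546 m


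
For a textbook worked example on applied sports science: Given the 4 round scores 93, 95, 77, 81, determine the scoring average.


Average = sum / n
Sum = 346
Average = 346 / 4 = 86.5

86.5


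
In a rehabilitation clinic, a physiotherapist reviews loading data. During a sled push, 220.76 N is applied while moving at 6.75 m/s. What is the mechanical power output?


P = F * v
P = 220.76 * 6.75
P = 1490.13 W

1490.13 W


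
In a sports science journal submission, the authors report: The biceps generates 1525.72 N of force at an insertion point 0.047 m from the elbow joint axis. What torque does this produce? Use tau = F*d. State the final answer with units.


tau = F * d
tau = 1525.72 * 0.047
tau = 71.7088 N*m

71.7088 N*m


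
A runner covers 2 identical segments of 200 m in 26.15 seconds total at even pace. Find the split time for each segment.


Split time = total_time / n_laps = 26.15 / 2
Split time = 13.075 s per lap

13.075 s


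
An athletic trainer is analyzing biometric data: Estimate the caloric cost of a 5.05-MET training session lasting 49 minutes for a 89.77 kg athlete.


kcal = MET * mass * time_hr
Convert time: 49 min = 0.8167 hr
kcal = 5.05 * 89.77 * 0.8167
kcal = 370.2264 kcal

370.2264 kcal


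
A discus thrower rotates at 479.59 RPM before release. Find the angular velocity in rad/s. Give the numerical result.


omega = RPM * 2 * pi / 60
omega = 479.59 * 2 * 3.14159 / 60
omega = 3013.3528 / 60 = 50.2225 rad/s

50.2225 rad/s


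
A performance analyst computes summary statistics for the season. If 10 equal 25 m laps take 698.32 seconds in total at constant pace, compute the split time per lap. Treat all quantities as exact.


Split time = total_time / n_laps = 698.32 / 10
Split time = 69.832 s per lap

69.832 s
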